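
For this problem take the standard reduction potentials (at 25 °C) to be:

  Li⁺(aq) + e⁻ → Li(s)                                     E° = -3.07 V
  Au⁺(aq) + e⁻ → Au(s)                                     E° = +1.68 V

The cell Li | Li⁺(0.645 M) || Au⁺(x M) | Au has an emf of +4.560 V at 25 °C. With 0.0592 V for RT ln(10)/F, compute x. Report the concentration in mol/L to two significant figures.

0.00040 M

Au⁺/Au is the cathode, Li⁺/Li the anode: E°cell = +4.75 V, n = 1.
Overall reaction: Au⁺(aq) + Li(s) → Au(s) + Li⁺(aq); Q = [Li⁺]^1/[Au⁺]^1.
From E = E° − (0.0592/n) log Q: log Q = (E° − E)·n/0.0592 = (+4.75 − (+4.560))·1/0.0592 = 3.2095.
So 1·log[Au⁺] = 1·log(0.645) − log Q = -0.1904 − (3.2095) = -3.3999; [Au⁺] = 10^(-3.3999) ≈ 0.00040 M.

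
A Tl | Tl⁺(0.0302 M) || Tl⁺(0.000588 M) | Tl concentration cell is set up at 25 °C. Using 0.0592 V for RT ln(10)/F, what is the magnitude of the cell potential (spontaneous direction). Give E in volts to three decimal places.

For a concentration cell E°cell = 0. The 0.0302 M side is the cathode (reduction is favoured where [Tl⁺] is higher).
With n = 1, E = −(0.0592/1) log([Tl⁺]ₐₙ/[Tl⁺]꜀ₐₜ) = −(0.0592/1) log(0.000588/0.0302) = −(0.0592/1)(-1.711) = +0.101 V.

+0.101 V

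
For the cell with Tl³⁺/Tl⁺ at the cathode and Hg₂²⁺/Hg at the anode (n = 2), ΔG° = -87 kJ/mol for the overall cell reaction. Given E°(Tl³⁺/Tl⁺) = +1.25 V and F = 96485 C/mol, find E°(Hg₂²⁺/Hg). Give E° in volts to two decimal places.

E°cell = −ΔG°/(nF) = −(-87×10³)/((2)(96485)) = +0.451 V.
Since Tl³⁺/Tl⁺ is the cathode and Hg₂²⁺/Hg the anode, E°cell = E°(Tl³⁺/Tl⁺) − E°(Hg₂²⁺/Hg).
So E°(Hg₂²⁺/Hg) = E°(Tl³⁺/Tl⁺) − E°cell = (+1.25) − (+0.451) = +0.80 V.

+0.80 V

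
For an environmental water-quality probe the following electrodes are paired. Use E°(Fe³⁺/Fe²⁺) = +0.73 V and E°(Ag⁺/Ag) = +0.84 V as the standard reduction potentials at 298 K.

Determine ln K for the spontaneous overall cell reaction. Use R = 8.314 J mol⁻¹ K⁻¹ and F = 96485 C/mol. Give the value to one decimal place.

Cathode: Ag⁺/Ag; anode: Fe³⁺/Fe²⁺. E°cell = (+0.84) − (+0.73) = +0.11 V, with n = 1.
ΔG° = −nFE° = −RT ln K, so ln K = nFE°/(RT) = (1)(96485)(+0.11) / ((8.314)(298)) = 4.284.

4.3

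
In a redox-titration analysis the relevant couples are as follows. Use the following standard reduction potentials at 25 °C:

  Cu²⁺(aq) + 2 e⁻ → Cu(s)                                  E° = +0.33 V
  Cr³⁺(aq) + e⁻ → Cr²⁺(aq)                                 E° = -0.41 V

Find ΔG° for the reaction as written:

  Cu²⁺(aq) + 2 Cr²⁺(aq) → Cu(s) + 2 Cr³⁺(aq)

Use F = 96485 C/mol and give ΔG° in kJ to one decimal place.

As written, Cu²⁺/Cu is reduced (cathode) and Cr³⁺/Cr²⁺ is oxidised (anode), so E°cell = (+0.33) − (-0.41) = +0.74 V.
Balancing electrons gives n = 2.
ΔG° = −nFE° = −(2)(96485)(+0.74) = -142,798 J = -142.8 kJ.

-142.8 kJ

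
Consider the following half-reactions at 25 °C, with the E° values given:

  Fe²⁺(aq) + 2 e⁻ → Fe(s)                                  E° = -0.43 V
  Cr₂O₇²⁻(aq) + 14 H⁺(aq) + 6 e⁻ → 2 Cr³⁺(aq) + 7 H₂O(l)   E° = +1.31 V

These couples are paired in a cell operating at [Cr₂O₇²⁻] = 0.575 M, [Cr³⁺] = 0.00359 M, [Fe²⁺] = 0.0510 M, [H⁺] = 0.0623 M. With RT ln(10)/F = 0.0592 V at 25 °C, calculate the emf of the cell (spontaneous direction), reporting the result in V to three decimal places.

Cr₂O₇²⁻/Cr³⁺ is the cathode (higher E°), Fe²⁺/Fe the anode: E°cell = +1.31 − (-0.43) = +1.74 V, n = 6.
Overall: Cr₂O₇²⁻(aq) + 14 H⁺(aq) + 3 Fe(s) → 2 Cr³⁺(aq) + 7 H₂O(l) + 3 Fe²⁺(aq)
Q = [Cr³⁺]^2·[Fe²⁺]^3 / ([Cr₂O₇²⁻]·[H⁺]^14); log Q = 8.350.
E = E° − (0.0592/n) log Q = +1.74 − (0.0592/6)(8.350) = +1.658 V.

+1.658 V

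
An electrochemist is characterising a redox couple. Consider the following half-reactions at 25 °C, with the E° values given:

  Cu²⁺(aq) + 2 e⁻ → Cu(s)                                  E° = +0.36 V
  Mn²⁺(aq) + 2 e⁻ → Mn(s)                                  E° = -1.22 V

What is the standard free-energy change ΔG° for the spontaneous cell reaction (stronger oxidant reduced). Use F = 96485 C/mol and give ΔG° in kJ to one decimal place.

Cu²⁺/Cu (E° = +0.36 V) is the cathode; Mn²⁺/Mn (E° = -1.22 V) is the anode, so E°cell = +1.58 V.
Balancing electrons gives n = 2 (lcm of 2 and 2).
ΔG° = −nFE° = −(2)(96485)(+1.58) = -304,893 J = -304.9 kJ.

-304.9 kJ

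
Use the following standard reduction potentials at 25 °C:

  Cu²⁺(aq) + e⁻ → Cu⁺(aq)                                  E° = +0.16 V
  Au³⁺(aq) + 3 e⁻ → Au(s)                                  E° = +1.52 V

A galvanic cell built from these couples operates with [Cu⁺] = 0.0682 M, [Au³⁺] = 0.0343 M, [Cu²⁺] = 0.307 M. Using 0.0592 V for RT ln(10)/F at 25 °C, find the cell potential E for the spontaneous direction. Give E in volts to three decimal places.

+1.292 V

Au³⁺/Au is the cathode (higher E°), Cu²⁺/Cu⁺ the anode: E°cell = +1.52 − (+0.16) = +1.36 V, n = 3.
Overall: Au³⁺(aq) + 3 Cu⁺(aq) → Au(s) + 3 Cu²⁺(aq)
Q = [Cu²⁺]^3 / ([Au³⁺]·[Cu⁺]^3); log Q = 3.425.
E = E° − (0.0592/n) log Q = +1.36 − (0.0592/3)(3.425) = +1.292 V.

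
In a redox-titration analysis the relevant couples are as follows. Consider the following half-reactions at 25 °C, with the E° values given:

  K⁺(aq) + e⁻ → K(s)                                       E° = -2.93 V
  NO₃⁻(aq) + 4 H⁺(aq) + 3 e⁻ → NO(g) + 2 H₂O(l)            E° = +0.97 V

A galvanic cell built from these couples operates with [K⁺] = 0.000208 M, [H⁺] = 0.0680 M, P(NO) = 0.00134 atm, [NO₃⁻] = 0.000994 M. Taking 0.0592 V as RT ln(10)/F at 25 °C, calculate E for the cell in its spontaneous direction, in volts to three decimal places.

+4.023 V

NO₃⁻/NO is the cathode (higher E°), K⁺/K the anode: E°cell = +0.97 − (-2.93) = +3.90 V, n = 3.
Overall: NO₃⁻(aq) + 4 H⁺(aq) + 3 K(s) → NO(g) + 2 H₂O(l) + 3 K⁺(aq)
Q = P(NO)·[K⁺]^3 / ([NO₃⁻]·[H⁺]^4); log Q = -6.246.
E = E° − (0.0592/n) log Q = +3.90 − (0.0592/3)(-6.246) = +4.023 V.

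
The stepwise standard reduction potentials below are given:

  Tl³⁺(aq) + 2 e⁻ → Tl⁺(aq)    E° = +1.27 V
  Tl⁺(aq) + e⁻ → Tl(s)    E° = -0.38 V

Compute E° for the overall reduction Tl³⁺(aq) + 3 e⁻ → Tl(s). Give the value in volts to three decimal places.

Adding the free-energy changes (−nFE°) of the two steps gives −n₃FE°₃ = −n₁FE°₁ − n₂FE°₂.
E°₃ = (2×+1.27 + 1×-0.38) / 3 = (+2.160) / 3 = +0.720 V.
E° values themselves are not directly additive — weighting by electron count is essential.

+0.720 V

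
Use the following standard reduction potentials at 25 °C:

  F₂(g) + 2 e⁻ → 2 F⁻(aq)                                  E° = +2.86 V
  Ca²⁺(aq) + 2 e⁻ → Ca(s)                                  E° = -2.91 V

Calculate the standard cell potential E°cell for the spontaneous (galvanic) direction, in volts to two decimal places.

+5.77 V

The F₂/F⁻ couple has the higher reduction potential, so it is the cathode; Ca²⁺/Ca is oxidised at the anode.
E°cell = E°(cathode) − E°(anode) = (+2.86) − (-2.91) = +5.77 V.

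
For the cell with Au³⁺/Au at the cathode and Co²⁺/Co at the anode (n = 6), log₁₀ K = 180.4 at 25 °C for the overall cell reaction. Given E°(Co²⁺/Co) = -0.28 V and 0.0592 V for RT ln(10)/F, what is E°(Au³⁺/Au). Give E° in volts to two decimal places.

E°cell = (0.0592/n)·log K = (0.0592/6)(180.4) = +1.780 V.
Since Au³⁺/Au is the cathode and Co²⁺/Co the anode, E°cell = E°(Au³⁺/Au) − E°(Co²⁺/Co).
So E°(Au³⁺/Au) = E°cell + E°(Co²⁺/Co) = +1.780 + (-0.28) = +1.50 V.

+1.50 V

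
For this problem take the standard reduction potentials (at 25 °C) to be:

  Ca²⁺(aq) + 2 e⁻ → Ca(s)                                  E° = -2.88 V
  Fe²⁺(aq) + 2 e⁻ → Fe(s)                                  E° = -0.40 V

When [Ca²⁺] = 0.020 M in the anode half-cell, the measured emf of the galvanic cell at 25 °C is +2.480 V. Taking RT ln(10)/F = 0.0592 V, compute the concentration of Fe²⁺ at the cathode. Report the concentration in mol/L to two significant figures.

Fe²⁺/Fe is the cathode, Ca²⁺/Ca the anode: E°cell = +2.48 V, n = 2.
Overall reaction: Fe²⁺(aq) + Ca(s) → Fe(s) + Ca²⁺(aq); Q = [Ca²⁺]^1/[Fe²⁺]^1.
From E = E° − (0.0592/n) log Q: log Q = (E° − E)·n/0.0592 = (+2.48 − (+2.480))·2/0.0592 = 0.0000.
So 1·log[Fe²⁺] = 1·log(0.02) − log Q = -1.6990 − (0.0000) = -1.6990; [Fe²⁺] = 10^(-1.6990) ≈ 0.020 M.

0.020 M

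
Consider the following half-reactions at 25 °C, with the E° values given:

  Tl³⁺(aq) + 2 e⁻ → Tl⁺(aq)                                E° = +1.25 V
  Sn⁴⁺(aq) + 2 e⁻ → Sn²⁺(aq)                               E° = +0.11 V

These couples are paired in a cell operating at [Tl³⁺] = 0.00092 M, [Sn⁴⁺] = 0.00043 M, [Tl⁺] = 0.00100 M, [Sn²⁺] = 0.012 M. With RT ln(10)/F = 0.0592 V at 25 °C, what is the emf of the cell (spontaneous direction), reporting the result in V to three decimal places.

+1.182 V

Tl³⁺/Tl⁺ is the cathode (higher E°), Sn⁴⁺/Sn²⁺ the anode: E°cell = +1.25 − (+0.11) = +1.14 V, n = 2.
Overall: Tl³⁺(aq) + Sn²⁺(aq) → Tl⁺(aq) + Sn⁴⁺(aq)
Q = [Tl⁺]·[Sn⁴⁺] / ([Tl³⁺]·[Sn²⁺]); log Q = -1.410.
E = E° − (0.0592/n) log Q = +1.14 − (0.0592/2)(-1.410) = +1.182 V.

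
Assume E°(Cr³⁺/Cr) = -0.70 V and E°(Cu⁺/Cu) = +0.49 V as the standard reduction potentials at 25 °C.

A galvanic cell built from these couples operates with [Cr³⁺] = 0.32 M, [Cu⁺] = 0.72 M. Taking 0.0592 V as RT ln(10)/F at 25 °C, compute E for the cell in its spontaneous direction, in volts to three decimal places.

+1.191 V

Cu⁺/Cu is the cathode (higher E°), Cr³⁺/Cr the anode: E°cell = +0.49 − (-0.70) = +1.19 V, n = 3.
Overall: 3 Cu⁺(aq) + Cr(s) → 3 Cu(s) + Cr³⁺(aq)
Q = [Cr³⁺] / ([Cu⁺]^3); log Q = -0.067.
E = E° − (0.0592/n) log Q = +1.19 − (0.0592/3)(-0.067) = +1.191 V.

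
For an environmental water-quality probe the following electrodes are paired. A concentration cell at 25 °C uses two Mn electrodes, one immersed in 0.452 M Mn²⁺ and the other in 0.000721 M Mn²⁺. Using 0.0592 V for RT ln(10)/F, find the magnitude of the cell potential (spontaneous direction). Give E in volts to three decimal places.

+0.083 V

For a concentration cell E°cell = 0. The 0.452 M side is the cathode (reduction is favoured where [Mn²⁺] is higher).
With n = 2, E = −(0.0592/2) log([Mn²⁺]ₐₙ/[Mn²⁺]꜀ₐₜ) = −(0.0592/2) log(0.000721/0.452) = −(0.0592/2)(-2.797) = +0.083 V.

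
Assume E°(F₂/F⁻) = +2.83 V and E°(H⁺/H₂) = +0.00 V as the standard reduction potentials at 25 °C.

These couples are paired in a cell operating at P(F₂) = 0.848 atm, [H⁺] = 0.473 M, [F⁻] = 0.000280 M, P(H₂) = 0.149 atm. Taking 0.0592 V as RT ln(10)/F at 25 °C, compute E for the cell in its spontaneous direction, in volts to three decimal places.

F₂/F⁻ is the cathode (higher E°), H⁺/H₂ the anode: E°cell = +2.83 − (+0.00) = +2.83 V, n = 2.
Overall: F₂(g) + H₂(g) → 2 F⁻(aq) + 2 H⁺(aq)
Q = [F⁻]^2·[H⁺]^2 / (P(F₂)·P(H₂)); log Q = -6.858.
E = E° − (0.0592/n) log Q = +2.83 − (0.0592/2)(-6.858) = +3.033 V.

+3.033 V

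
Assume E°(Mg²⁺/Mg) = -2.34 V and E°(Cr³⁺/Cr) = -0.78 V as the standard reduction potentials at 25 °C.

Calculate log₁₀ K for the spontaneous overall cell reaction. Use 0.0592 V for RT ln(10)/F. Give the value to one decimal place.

158.1

Cathode: Cr³⁺/Cr; anode: Mg²⁺/Mg. E°cell = +1.56 V, n = 6.
log K = nE°cell / 0.0592 = (6)(+1.56) / 0.0592 = 158.1.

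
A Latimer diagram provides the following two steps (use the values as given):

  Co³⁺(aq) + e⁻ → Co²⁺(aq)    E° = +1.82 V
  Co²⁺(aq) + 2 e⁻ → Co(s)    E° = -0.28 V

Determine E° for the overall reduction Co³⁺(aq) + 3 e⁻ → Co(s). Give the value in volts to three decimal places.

+0.420 V

Since ΔG° = −nFE° is additive over sequential reductions, n₃E°₃ = n₁E°₁ + n₂E°₂.
E°₃ = (1×+1.82 + 2×-0.28) / 3 = (+1.260) / 3 = +0.420 V.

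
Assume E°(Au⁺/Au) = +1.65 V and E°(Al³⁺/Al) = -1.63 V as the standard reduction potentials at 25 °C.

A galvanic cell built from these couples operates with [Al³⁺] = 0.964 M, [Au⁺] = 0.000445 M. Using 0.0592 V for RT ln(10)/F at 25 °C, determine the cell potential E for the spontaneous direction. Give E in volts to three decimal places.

+3.082 V

Au⁺/Au is the cathode (higher E°), Al³⁺/Al the anode: E°cell = +1.65 − (-1.63) = +3.28 V, n = 3.
Overall: 3 Au⁺(aq) + Al(s) → 3 Au(s) + Al³⁺(aq)
Q = [Al³⁺] / ([Au⁺]^3); log Q = 10.039.
E = E° − (0.0592/n) log Q = +3.28 − (0.0592/3)(10.039) = +3.082 V.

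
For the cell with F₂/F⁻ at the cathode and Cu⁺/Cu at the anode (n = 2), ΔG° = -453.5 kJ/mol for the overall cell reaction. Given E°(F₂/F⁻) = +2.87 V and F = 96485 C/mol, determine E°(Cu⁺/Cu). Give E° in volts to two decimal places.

E°cell = −ΔG°/(nF) = −(-453.5×10³)/((2)(96485)) = +2.350 V.
Since F₂/F⁻ is the cathode and Cu⁺/Cu the anode, E°cell = E°(F₂/F⁻) − E°(Cu⁺/Cu).
So E°(Cu⁺/Cu) = E°(F₂/F⁻) − E°cell = (+2.87) − (+2.350) = +0.52 V.

+0.52 V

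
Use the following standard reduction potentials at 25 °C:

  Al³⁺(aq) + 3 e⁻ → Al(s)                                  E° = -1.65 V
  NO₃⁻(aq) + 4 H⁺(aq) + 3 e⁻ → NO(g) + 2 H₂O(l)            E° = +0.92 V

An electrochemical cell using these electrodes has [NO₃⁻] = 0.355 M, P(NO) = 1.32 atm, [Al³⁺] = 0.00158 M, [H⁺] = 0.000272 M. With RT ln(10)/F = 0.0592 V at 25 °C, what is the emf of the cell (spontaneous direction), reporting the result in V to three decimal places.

NO₃⁻/NO is the cathode (higher E°), Al³⁺/Al the anode: E°cell = +0.92 − (-1.65) = +2.57 V, n = 3.
Overall: NO₃⁻(aq) + 4 H⁺(aq) + Al(s) → NO(g) + 2 H₂O(l) + Al³⁺(aq)
Q = P(NO)·[Al³⁺] / ([NO₃⁻]·[H⁺]^4); log Q = 12.031.
E = E° − (0.0592/n) log Q = +2.57 − (0.0592/3)(12.031) = +2.333 V.

+2.333 V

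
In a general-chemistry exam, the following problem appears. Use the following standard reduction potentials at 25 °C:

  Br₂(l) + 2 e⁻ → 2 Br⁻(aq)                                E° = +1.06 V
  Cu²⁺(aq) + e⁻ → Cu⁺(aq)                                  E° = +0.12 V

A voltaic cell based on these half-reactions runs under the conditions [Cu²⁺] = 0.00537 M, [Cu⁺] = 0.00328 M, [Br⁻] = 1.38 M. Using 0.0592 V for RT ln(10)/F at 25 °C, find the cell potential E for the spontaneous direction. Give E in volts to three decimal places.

+0.919 V

Br₂/Br⁻ is the cathode (higher E°), Cu²⁺/Cu⁺ the anode: E°cell = +1.06 − (+0.12) = +0.94 V, n = 2.
Overall: Br₂(l) + 2 Cu⁺(aq) → 2 Br⁻(aq) + 2 Cu²⁺(aq)
Q = [Br⁻]^2·[Cu²⁺]^2 / ([Cu⁺]^2); log Q = 0.708.
E = E° − (0.0592/n) log Q = +0.94 − (0.0592/2)(0.708) = +0.919 V.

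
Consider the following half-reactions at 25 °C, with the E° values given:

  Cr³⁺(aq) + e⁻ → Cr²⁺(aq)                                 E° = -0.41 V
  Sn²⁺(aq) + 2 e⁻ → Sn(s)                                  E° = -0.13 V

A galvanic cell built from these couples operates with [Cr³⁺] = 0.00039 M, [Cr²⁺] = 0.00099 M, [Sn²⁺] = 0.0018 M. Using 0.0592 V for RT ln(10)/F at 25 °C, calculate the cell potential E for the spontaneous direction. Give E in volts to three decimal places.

+0.223 V

Sn²⁺/Sn is the cathode (higher E°), Cr³⁺/Cr²⁺ the anode: E°cell = -0.13 − (-0.41) = +0.28 V, n = 2.
Overall: Sn²⁺(aq) + 2 Cr²⁺(aq) → Sn(s) + 2 Cr³⁺(aq)
Q = [Cr³⁺]^2 / ([Sn²⁺]·[Cr²⁺]^2); log Q = 1.936.
E = E° − (0.0592/n) log Q = +0.28 − (0.0592/2)(1.936) = +0.223 V.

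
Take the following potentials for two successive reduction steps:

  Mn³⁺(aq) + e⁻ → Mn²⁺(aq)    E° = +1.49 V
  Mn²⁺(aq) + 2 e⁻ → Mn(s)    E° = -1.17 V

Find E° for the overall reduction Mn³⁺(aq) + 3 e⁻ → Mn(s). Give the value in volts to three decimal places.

Adding the free-energy changes (−nFE°) of the two steps gives −n₃FE°₃ = −n₁FE°₁ − n₂FE°₂.
E°₃ = (1×+1.49 + 2×-1.17) / 3 = (-0.850) / 3 = -0.283 V.

-0.283 V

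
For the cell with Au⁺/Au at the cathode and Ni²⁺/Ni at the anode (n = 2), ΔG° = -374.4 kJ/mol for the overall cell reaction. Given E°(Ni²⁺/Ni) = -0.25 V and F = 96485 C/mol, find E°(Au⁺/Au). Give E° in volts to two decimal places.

E°cell = −ΔG°/(nF) = −(-374.4×10³)/((2)(96485)) = +1.940 V.
Since Au⁺/Au is the cathode and Ni²⁺/Ni the anode, E°cell = E°(Au⁺/Au) − E°(Ni²⁺/Ni).
So E°(Au⁺/Au) = E°cell + E°(Ni²⁺/Ni) = +1.940 + (-0.25) = +1.69 V.

+1.69 V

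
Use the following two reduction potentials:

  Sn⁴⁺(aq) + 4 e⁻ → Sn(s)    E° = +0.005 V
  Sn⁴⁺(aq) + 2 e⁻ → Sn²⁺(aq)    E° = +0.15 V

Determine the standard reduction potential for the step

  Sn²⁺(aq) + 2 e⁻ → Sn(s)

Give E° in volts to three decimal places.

Sequential free energies add, so n₃E°₃ = n₁E°₁ + n₂E°₂.
With n₃ = 4, and the known step contributing 2×(+0.15) V, the unknown satisfies 2·E° = 4×(+0.005) − 2×(+0.15) = -0.280.
E° = -0.280 / 2 = -0.140 V.

-0.140 V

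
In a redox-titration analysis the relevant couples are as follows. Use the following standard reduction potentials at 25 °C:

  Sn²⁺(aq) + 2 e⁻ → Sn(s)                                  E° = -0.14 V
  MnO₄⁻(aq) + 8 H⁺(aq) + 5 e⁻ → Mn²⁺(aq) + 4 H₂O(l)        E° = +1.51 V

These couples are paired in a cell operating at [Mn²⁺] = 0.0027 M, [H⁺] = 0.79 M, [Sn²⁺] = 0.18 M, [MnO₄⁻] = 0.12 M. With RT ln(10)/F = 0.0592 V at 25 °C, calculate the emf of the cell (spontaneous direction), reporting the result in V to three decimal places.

+1.682 V

MnO₄⁻/Mn²⁺ is the cathode (higher E°), Sn²⁺/Sn the anode: E°cell = +1.51 − (-0.14) = +1.65 V, n = 10.
Overall: 2 MnO₄⁻(aq) + 16 H⁺(aq) + 5 Sn(s) → 2 Mn²⁺(aq) + 8 H₂O(l) + 5 Sn²⁺(aq)
Q = [Mn²⁺]^2·[Sn²⁺]^5 / ([MnO₄⁻]^2·[H⁺]^16); log Q = -5.381.
E = E° − (0.0592/n) log Q = +1.65 − (0.0592/10)(-5.381) = +1.682 V.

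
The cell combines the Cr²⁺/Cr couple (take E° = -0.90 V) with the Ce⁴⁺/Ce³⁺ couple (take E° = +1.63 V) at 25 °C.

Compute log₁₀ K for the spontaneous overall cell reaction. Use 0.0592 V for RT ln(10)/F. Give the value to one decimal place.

85.5

Cathode: Ce⁴⁺/Ce³⁺; anode: Cr²⁺/Cr. E°cell = +2.53 V, n = 2.
log K = nE°cell / 0.0592 = (2)(+2.53) / 0.0592 = 85.5.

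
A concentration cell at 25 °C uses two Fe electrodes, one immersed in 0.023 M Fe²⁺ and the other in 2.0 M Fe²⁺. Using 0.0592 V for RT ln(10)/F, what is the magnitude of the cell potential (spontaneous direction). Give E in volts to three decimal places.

For a concentration cell E°cell = 0. The 2.0 M side is the cathode (reduction is favoured where [Fe²⁺] is higher).
With n = 2, E = −(0.0592/2) log([Fe²⁺]ₐₙ/[Fe²⁺]꜀ₐₜ) = −(0.0592/2) log(0.023/2) = −(0.0592/2)(-1.939) = +0.057 V.

+0.057 V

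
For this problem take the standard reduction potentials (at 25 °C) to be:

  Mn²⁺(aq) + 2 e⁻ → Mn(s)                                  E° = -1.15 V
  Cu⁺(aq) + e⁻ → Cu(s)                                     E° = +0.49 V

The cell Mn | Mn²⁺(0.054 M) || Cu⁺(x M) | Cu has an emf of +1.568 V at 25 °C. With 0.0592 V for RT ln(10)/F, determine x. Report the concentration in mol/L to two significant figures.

Cu⁺/Cu is the cathode, Mn²⁺/Mn the anode: E°cell = +1.64 V, n = 2.
Overall reaction: 2 Cu⁺(aq) + Mn(s) → 2 Cu(s) + Mn²⁺(aq); Q = [Mn²⁺]^1/[Cu⁺]^2.
From E = E° − (0.0592/n) log Q: log Q = (E° − E)·n/0.0592 = (+1.64 − (+1.568))·2/0.0592 = 2.4324.
So 2·log[Cu⁺] = 1·log(0.054) − log Q = -1.2676 − (2.4324) = -3.7000; log[Cu⁺] = -3.7000 / 2 = -1.8500; [Cu⁺] = 10^(-1.8500) ≈ 0.014 M.

0.014 M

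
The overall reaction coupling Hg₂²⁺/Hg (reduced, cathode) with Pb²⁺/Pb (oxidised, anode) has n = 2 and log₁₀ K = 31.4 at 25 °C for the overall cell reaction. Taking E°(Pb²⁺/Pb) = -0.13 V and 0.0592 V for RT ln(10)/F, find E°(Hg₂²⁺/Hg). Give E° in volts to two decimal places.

+0.80 V

E°cell = (0.0592/n)·log K = (0.0592/2)(31.4) = +0.929 V.
Since Hg₂²⁺/Hg is the cathode and Pb²⁺/Pb the anode, E°cell = E°(Hg₂²⁺/Hg) − E°(Pb²⁺/Pb).
So E°(Hg₂²⁺/Hg) = E°cell + E°(Pb²⁺/Pb) = +0.929 + (-0.13) = +0.80 V.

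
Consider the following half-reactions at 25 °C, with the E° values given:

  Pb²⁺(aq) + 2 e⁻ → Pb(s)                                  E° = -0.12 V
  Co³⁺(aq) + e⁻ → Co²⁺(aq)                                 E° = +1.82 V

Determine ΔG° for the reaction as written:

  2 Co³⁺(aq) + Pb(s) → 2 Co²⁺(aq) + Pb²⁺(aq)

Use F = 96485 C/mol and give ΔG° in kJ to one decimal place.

As written, Co³⁺/Co²⁺ is reduced (cathode) and Pb²⁺/Pb is oxidised (anode), so E°cell = (+1.82) − (-0.12) = +1.94 V.
Balancing electrons gives n = 2.
ΔG° = −nFE° = −(2)(96485)(+1.94) = -374,362 J = -374.4 kJ.

-374.4 kJ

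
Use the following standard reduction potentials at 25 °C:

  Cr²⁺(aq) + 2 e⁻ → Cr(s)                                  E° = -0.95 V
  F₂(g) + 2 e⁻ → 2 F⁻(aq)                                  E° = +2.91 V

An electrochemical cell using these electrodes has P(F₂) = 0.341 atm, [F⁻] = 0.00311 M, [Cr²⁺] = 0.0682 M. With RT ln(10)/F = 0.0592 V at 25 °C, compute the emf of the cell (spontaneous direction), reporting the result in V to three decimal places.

F₂/F⁻ is the cathode (higher E°), Cr²⁺/Cr the anode: E°cell = +2.91 − (-0.95) = +3.86 V, n = 2.
Overall: F₂(g) + Cr(s) → 2 F⁻(aq) + Cr²⁺(aq)
Q = [F⁻]^2·[Cr²⁺] / (P(F₂)); log Q = -5.713.
E = E° − (0.0592/n) log Q = +3.86 − (0.0592/2)(-5.713) = +4.029 V.

+4.029 V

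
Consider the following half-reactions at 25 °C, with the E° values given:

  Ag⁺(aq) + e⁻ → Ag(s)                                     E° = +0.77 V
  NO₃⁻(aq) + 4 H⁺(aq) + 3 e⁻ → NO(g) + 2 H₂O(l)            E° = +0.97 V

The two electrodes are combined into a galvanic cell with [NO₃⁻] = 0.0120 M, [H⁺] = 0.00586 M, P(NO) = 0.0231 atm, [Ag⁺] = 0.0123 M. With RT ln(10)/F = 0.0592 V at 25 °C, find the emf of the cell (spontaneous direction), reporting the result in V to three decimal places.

NO₃⁻/NO is the cathode (higher E°), Ag⁺/Ag the anode: E°cell = +0.97 − (+0.77) = +0.20 V, n = 3.
Overall: NO₃⁻(aq) + 4 H⁺(aq) + 3 Ag(s) → NO(g) + 2 H₂O(l) + 3 Ag⁺(aq)
Q = P(NO)·[Ag⁺]^3 / ([NO₃⁻]·[H⁺]^4); log Q = 3.483.
E = E° − (0.0592/n) log Q = +0.20 − (0.0592/3)(3.483) = +0.131 V.

+0.131 V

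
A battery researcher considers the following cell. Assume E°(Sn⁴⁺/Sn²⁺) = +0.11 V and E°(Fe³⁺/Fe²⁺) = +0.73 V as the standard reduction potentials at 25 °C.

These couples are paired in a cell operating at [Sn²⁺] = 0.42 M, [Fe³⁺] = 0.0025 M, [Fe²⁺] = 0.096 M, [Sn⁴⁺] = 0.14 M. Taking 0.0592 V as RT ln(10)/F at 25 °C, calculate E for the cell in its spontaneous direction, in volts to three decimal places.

+0.540 V

Fe³⁺/Fe²⁺ is the cathode (higher E°), Sn⁴⁺/Sn²⁺ the anode: E°cell = +0.73 − (+0.11) = +0.62 V, n = 2.
Overall: 2 Fe³⁺(aq) + Sn²⁺(aq) → 2 Fe²⁺(aq) + Sn⁴⁺(aq)
Q = [Fe²⁺]^2·[Sn⁴⁺] / ([Fe³⁺]^2·[Sn²⁺]); log Q = 2.692.
E = E° − (0.0592/n) log Q = +0.62 − (0.0592/2)(2.692) = +0.540 V.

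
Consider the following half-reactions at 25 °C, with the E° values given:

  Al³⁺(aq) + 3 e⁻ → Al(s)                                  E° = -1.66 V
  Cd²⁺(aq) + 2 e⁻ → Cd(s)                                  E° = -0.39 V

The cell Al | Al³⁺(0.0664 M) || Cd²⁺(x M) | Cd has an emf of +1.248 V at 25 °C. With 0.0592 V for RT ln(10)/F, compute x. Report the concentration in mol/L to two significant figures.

Cd²⁺/Cd is the cathode, Al³⁺/Al the anode: E°cell = +1.27 V, n = 6.
Overall reaction: 3 Cd²⁺(aq) + 2 Al(s) → 3 Cd(s) + 2 Al³⁺(aq); Q = [Al³⁺]^2/[Cd²⁺]^3.
From E = E° − (0.0592/n) log Q: log Q = (E° − E)·n/0.0592 = (+1.27 − (+1.248))·6/0.0592 = 2.2297.
So 3·log[Cd²⁺] = 2·log(0.0664) − log Q = -2.3557 − (2.2297) = -4.5854; log[Cd²⁺] = -4.5854 / 3 = -1.5285; [Cd²⁺] = 10^(-1.5285) ≈ 0.030 M.

0.030 M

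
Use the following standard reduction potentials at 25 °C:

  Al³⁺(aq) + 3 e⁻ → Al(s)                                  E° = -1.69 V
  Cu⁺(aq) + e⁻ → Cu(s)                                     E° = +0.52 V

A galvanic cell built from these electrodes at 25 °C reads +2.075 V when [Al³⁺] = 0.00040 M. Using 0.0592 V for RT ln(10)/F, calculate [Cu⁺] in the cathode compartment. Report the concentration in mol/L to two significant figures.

Cu⁺/Cu is the cathode, Al³⁺/Al the anode: E°cell = +2.21 V, n = 3.
Overall reaction: 3 Cu⁺(aq) + Al(s) → 3 Cu(s) + Al³⁺(aq); Q = [Al³⁺]^1/[Cu⁺]^3.
From E = E° − (0.0592/n) log Q: log Q = (E° − E)·n/0.0592 = (+2.21 − (+2.075))·3/0.0592 = 6.8412.
So 3·log[Cu⁺] = 1·log(0.0004) − log Q = -3.3979 − (6.8412) = -10.2391; log[Cu⁺] = -10.2391 / 3 = -3.4130; [Cu⁺] = 10^(-3.4130) ≈ 0.00039 M.

0.00039 M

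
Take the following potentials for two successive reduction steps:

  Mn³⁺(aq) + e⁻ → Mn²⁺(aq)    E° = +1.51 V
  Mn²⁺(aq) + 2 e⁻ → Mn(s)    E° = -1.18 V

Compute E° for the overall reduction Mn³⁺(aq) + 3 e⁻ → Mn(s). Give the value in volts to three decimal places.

-0.283 V

Adding the free-energy changes (−nFE°) of the two steps gives −n₃FE°₃ = −n₁FE°₁ − n₂FE°₂.
E°₃ = (1×+1.51 + 2×-1.18) / 3 = (-0.850) / 3 = -0.283 V.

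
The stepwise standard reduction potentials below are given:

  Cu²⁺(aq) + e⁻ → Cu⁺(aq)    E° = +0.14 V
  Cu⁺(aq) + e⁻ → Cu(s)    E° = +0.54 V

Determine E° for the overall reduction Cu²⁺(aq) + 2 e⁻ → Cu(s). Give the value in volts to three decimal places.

+0.340 V

Adding the free-energy changes (−nFE°) of the two steps gives −n₃FE°₃ = −n₁FE°₁ − n₂FE°₂.
E°₃ = (1×+0.14 + 1×+0.54) / 2 = (+0.680) / 2 = +0.340 V.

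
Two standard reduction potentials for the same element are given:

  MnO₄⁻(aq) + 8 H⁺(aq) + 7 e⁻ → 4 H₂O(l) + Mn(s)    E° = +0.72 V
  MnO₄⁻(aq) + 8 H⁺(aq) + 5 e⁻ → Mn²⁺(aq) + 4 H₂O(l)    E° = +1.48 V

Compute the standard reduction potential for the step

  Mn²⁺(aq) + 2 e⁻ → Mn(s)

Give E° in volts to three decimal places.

-1.180 V

Sequential free energies add, so n₃E°₃ = n₁E°₁ + n₂E°₂.
With n₃ = 7, and the known step contributing 5×(+1.48) V, the unknown satisfies 2·E° = 7×(+0.72) − 5×(+1.48) = -2.360.
E° = -2.360 / 2 = -1.180 V.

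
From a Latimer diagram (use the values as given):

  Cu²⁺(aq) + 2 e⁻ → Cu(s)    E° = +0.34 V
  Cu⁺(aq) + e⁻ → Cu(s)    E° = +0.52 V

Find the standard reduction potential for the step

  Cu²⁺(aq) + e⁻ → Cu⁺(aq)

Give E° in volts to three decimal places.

+0.160 V

Sequential free energies add, so n₃E°₃ = n₁E°₁ + n₂E°₂.
With n₃ = 2, and the known step contributing 1×(+0.52) V, the unknown satisfies 1·E° = 2×(+0.34) − 1×(+0.52) = +0.160.
E° = +0.160 / 1 = +0.160 V.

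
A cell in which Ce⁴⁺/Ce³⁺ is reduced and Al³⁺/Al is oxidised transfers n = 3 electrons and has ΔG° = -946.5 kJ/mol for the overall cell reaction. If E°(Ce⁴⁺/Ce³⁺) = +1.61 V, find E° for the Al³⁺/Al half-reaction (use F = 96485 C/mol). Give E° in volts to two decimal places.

-1.66 V

E°cell = −ΔG°/(nF) = −(-946.5×10³)/((3)(96485)) = +3.270 V.
Since Ce⁴⁺/Ce³⁺ is the cathode and Al³⁺/Al the anode, E°cell = E°(Ce⁴⁺/Ce³⁺) − E°(Al³⁺/Al).
So E°(Al³⁺/Al) = E°(Ce⁴⁺/Ce³⁺) − E°cell = (+1.61) − (+3.270) = -1.66 V.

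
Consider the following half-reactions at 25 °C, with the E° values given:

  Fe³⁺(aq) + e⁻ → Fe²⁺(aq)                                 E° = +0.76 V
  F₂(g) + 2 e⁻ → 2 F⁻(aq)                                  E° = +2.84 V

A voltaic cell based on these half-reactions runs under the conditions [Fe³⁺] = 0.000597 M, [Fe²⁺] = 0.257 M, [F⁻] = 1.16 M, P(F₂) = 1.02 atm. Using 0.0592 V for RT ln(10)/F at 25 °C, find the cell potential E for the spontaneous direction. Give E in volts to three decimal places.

F₂/F⁻ is the cathode (higher E°), Fe³⁺/Fe²⁺ the anode: E°cell = +2.84 − (+0.76) = +2.08 V, n = 2.
Overall: F₂(g) + 2 Fe²⁺(aq) → 2 F⁻(aq) + 2 Fe³⁺(aq)
Q = [F⁻]^2·[Fe³⁺]^2 / (P(F₂)·[Fe²⁺]^2); log Q = -5.148.
E = E° − (0.0592/n) log Q = +2.08 − (0.0592/2)(-5.148) = +2.232 V.

+2.232 V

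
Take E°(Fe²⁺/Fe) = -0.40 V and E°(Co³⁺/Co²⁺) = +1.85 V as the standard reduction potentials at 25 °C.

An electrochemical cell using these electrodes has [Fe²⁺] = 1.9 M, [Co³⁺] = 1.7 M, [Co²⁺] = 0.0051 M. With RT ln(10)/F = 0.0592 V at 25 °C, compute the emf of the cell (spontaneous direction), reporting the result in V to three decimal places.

Co³⁺/Co²⁺ is the cathode (higher E°), Fe²⁺/Fe the anode: E°cell = +1.85 − (-0.40) = +2.25 V, n = 2.
Overall: 2 Co³⁺(aq) + Fe(s) → 2 Co²⁺(aq) + Fe²⁺(aq)
Q = [Co²⁺]^2·[Fe²⁺] / ([Co³⁺]^2); log Q = -4.767.
E = E° − (0.0592/n) log Q = +2.25 − (0.0592/2)(-4.767) = +2.391 V.

+2.391 V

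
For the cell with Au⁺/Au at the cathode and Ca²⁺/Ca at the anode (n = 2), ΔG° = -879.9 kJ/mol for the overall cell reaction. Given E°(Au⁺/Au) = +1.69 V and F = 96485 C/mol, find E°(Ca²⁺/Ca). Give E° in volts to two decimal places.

E°cell = −ΔG°/(nF) = −(-879.9×10³)/((2)(96485)) = +4.560 V.
Since Au⁺/Au is the cathode and Ca²⁺/Ca the anode, E°cell = E°(Au⁺/Au) − E°(Ca²⁺/Ca).
So E°(Ca²⁺/Ca) = E°(Au⁺/Au) − E°cell = (+1.69) − (+4.560) = -2.87 V.

-2.87 V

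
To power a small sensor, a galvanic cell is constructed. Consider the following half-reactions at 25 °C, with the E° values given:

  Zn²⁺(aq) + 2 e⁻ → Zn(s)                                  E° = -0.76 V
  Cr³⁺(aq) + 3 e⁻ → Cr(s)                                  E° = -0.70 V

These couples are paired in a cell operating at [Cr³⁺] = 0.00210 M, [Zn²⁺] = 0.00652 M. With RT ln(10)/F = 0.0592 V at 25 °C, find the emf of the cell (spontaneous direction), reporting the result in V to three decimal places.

Cr³⁺/Cr is the cathode (higher E°), Zn²⁺/Zn the anode: E°cell = -0.70 − (-0.76) = +0.06 V, n = 6.
Overall: 2 Cr³⁺(aq) + 3 Zn(s) → 2 Cr(s) + 3 Zn²⁺(aq)
Q = [Zn²⁺]^3 / ([Cr³⁺]^2); log Q = -1.202.
E = E° − (0.0592/n) log Q = +0.06 − (0.0592/6)(-1.202) = +0.072 V.

+0.072 V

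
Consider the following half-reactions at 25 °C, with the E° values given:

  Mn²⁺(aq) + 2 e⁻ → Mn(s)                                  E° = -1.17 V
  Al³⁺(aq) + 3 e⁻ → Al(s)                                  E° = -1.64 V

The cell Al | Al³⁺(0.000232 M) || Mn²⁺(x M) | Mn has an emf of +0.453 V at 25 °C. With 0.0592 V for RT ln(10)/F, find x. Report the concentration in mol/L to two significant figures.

0.0010 M

Mn²⁺/Mn is the cathode, Al³⁺/Al the anode: E°cell = +0.47 V, n = 6.
Overall reaction: 3 Mn²⁺(aq) + 2 Al(s) → 3 Mn(s) + 2 Al³⁺(aq); Q = [Al³⁺]^2/[Mn²⁺]^3.
From E = E° − (0.0592/n) log Q: log Q = (E° − E)·n/0.0592 = (+0.47 − (+0.453))·6/0.0592 = 1.7230.
So 3·log[Mn²⁺] = 2·log(0.000232) − log Q = -7.2690 − (1.7230) = -8.9920; log[Mn²⁺] = -8.9920 / 3 = -2.9973; [Mn²⁺] = 10^(-2.9973) ≈ 0.0010 M.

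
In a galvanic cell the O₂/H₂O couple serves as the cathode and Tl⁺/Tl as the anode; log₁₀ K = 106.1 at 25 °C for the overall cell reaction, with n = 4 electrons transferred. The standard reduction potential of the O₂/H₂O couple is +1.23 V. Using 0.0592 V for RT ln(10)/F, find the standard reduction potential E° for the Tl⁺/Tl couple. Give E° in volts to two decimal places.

E°cell = (0.0592/n)·log K = (0.0592/4)(106.1) = +1.570 V.
Since O₂/H₂O is the cathode and Tl⁺/Tl the anode, E°cell = E°(O₂/H₂O) − E°(Tl⁺/Tl).
So E°(Tl⁺/Tl) = E°(O₂/H₂O) − E°cell = (+1.23) − (+1.570) = -0.34 V.

-0.34 V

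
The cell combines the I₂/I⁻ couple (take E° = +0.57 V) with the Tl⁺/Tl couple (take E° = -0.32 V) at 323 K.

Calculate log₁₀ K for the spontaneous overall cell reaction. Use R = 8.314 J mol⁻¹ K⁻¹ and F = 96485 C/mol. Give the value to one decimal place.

27.8

Cathode: I₂/I⁻; anode: Tl⁺/Tl. E°cell = (+0.57) − (-0.32) = +0.89 V, with n = 2.
ΔG° = −nFE° = −RT ln K, so ln K = nFE°/(RT) = (2)(96485)(+0.89) / ((8.314)(323)) = 63.954.
log₁₀ K = 63.954 / ln 10 = 27.8.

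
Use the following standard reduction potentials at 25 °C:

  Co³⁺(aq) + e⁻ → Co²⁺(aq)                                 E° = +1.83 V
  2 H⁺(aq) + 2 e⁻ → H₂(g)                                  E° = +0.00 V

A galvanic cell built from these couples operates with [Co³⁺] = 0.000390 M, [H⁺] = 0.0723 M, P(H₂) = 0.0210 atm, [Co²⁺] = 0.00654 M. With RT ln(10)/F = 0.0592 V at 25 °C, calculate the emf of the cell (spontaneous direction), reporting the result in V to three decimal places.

Co³⁺/Co²⁺ is the cathode (higher E°), H⁺/H₂ the anode: E°cell = +1.83 − (+0.00) = +1.83 V, n = 2.
Overall: 2 Co³⁺(aq) + H₂(g) → 2 Co²⁺(aq) + 2 H⁺(aq)
Q = [Co²⁺]^2·[H⁺]^2 / ([Co³⁺]^2·P(H₂)); log Q = 1.845.
E = E° − (0.0592/n) log Q = +1.83 − (0.0592/2)(1.845) = +1.775 V.

+1.775 V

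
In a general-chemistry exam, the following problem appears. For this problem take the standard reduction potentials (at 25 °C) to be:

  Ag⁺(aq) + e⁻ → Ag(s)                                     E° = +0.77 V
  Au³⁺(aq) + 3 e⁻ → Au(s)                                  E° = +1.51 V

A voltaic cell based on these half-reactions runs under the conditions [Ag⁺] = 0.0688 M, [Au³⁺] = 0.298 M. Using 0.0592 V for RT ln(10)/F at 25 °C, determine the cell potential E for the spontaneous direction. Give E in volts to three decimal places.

Au³⁺/Au is the cathode (higher E°), Ag⁺/Ag the anode: E°cell = +1.51 − (+0.77) = +0.74 V, n = 3.
Overall: Au³⁺(aq) + 3 Ag(s) → Au(s) + 3 Ag⁺(aq)
Q = [Ag⁺]^3 / ([Au³⁺]); log Q = -2.961.
E = E° − (0.0592/n) log Q = +0.74 − (0.0592/3)(-2.961) = +0.798 V.

+0.798 V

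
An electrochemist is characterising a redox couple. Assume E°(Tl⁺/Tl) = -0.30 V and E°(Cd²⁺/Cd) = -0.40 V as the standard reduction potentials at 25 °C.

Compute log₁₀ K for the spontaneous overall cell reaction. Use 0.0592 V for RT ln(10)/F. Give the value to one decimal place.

3.4

Cathode: Tl⁺/Tl; anode: Cd²⁺/Cd. E°cell = +0.10 V, n = 2.
log K = nE°cell / 0.0592 = (2)(+0.10) / 0.0592 = 3.4.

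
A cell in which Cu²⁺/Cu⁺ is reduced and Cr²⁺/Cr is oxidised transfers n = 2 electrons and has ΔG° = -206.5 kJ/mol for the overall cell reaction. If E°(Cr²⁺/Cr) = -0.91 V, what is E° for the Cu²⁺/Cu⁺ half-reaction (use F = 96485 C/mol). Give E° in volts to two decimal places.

E°cell = −ΔG°/(nF) = −(-206.5×10³)/((2)(96485)) = +1.070 V.
Since Cu²⁺/Cu⁺ is the cathode and Cr²⁺/Cr the anode, E°cell = E°(Cu²⁺/Cu⁺) − E°(Cr²⁺/Cr).
So E°(Cu²⁺/Cu⁺) = E°cell + E°(Cr²⁺/Cr) = +1.070 + (-0.91) = +0.16 V.

+0.16 V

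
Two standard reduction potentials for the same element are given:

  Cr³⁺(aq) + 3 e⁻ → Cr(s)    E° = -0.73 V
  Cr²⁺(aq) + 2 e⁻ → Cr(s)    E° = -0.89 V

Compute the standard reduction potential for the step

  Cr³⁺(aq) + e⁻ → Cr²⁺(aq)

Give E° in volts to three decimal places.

Sequential free energies add, so n₃E°₃ = n₁E°₁ + n₂E°₂.
With n₃ = 3, and the known step contributing 2×(-0.89) V, the unknown satisfies 1·E° = 3×(-0.73) − 2×(-0.89) = -0.410.
E° = -0.410 / 1 = -0.410 V.

-0.410 V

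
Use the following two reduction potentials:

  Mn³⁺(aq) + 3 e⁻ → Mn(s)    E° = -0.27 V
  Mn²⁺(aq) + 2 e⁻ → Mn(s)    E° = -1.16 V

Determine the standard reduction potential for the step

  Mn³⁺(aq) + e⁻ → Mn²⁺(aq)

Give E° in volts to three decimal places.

+1.510 V

Sequential free energies add, so n₃E°₃ = n₁E°₁ + n₂E°₂.
With n₃ = 3, and the known step contributing 2×(-1.16) V, the unknown satisfies 1·E° = 3×(-0.27) − 2×(-1.16) = +1.510.
E° = +1.510 / 1 = +1.510 V.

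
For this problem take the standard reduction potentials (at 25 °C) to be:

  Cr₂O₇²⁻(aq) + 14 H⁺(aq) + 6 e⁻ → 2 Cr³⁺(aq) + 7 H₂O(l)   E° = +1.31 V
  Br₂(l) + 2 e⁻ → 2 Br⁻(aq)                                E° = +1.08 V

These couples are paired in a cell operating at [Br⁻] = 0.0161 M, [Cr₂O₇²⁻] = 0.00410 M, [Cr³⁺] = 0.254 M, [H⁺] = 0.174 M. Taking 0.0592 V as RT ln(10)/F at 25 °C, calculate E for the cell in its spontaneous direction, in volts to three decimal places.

+0.007 V

Cr₂O₇²⁻/Cr³⁺ is the cathode (higher E°), Br₂/Br⁻ the anode: E°cell = +1.31 − (+1.08) = +0.23 V, n = 6.
Overall: Cr₂O₇²⁻(aq) + 14 H⁺(aq) + 6 Br⁻(aq) → 2 Cr³⁺(aq) + 7 H₂O(l) + 3 Br₂(l)
Q = [Cr³⁺]^2 / ([Cr₂O₇²⁻]·[H⁺]^14·[Br⁻]^6); log Q = 22.588.
E = E° − (0.0592/n) log Q = +0.23 − (0.0592/6)(22.588) = +0.007 V.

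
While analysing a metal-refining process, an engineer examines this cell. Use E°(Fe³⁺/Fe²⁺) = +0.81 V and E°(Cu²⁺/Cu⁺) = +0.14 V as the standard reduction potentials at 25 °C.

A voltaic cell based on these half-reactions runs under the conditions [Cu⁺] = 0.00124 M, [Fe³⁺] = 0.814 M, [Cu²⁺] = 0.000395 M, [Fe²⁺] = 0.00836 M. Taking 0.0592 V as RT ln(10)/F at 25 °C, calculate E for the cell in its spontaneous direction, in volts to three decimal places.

Fe³⁺/Fe²⁺ is the cathode (higher E°), Cu²⁺/Cu⁺ the anode: E°cell = +0.81 − (+0.14) = +0.67 V, n = 1.
Overall: Fe³⁺(aq) + Cu⁺(aq) → Fe²⁺(aq) + Cu²⁺(aq)
Q = [Fe²⁺]·[Cu²⁺] / ([Fe³⁺]·[Cu⁺]); log Q = -2.485.
E = E° − (0.0592/n) log Q = +0.67 − (0.0592/1)(-2.485) = +0.817 V.

+0.817 V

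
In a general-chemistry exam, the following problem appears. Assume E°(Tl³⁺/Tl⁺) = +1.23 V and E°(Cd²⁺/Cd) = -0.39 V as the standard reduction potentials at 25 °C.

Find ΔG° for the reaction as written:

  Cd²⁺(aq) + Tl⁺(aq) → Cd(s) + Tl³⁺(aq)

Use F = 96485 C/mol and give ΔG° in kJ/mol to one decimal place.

+312.6 kJ/mol

As written, Cd²⁺/Cd is reduced (cathode) and Tl³⁺/Tl⁺ is oxidised (anode), so E°cell = (-0.39) − (+1.23) = -1.62 V.
Balancing electrons gives n = 2.
ΔG° = −nFE° = −(2)(96485)(-1.62) = 312,611 J = +312.6 kJ/mol.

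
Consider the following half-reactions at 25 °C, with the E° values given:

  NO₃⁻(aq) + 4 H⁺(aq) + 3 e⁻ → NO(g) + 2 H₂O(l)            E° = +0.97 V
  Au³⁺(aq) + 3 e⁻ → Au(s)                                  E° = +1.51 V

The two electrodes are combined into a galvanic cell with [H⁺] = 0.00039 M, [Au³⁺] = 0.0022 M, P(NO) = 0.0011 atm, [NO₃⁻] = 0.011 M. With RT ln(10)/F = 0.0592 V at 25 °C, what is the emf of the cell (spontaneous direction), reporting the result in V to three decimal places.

+0.737 V

Au³⁺/Au is the cathode (higher E°), NO₃⁻/NO the anode: E°cell = +1.51 − (+0.97) = +0.54 V, n = 3.
Overall: Au³⁺(aq) + NO(g) + 2 H₂O(l) → Au(s) + NO₃⁻(aq) + 4 H⁺(aq)
Q = [NO₃⁻]·[H⁺]^4 / ([Au³⁺]·P(NO)); log Q = -9.978.
E = E° − (0.0592/n) log Q = +0.54 − (0.0592/3)(-9.978) = +0.737 V.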